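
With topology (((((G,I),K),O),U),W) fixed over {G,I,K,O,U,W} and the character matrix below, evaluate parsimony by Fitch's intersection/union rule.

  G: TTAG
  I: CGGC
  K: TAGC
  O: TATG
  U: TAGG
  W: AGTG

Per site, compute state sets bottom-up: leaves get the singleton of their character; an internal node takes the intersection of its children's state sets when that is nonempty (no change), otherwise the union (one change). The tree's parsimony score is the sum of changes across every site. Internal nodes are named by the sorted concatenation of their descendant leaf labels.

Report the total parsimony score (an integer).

GI@0: {T} ∪ {C} = {C,T} (union, +1)
GIK@0: {C,T} ∩ {T} = {T} (intersection, +0)
GIKO@0: {T} ∩ {T} = {T} (intersection, +0)
GIKOU@0: {T} ∩ {T} = {T} (intersection, +0)
GIKOUW@0: {T} ∪ {A} = {A,T} (union, +1)
GI@1: {T} ∪ {G} = {G,T} (union, +1)
GIK@1: {G,T} ∪ {A} = {A,G,T} (union, +1)
GIKO@1: {A,G,T} ∩ {A} = {A} (intersection, +0)
GIKOU@1: {A} ∩ {A} = {A} (intersection, +0)
GIKOUW@1: {A} ∪ {G} = {A,G} (union, +1)
GI@2: {A} ∪ {G} = {A,G} (union, +1)
GIK@2: {A,G} ∩ {G} = {G} (intersection, +0)
GIKO@2: {G} ∪ {T} = {G,T} (union, +1)
GIKOU@2: {G,T} ∩ {G} = {G} (intersection, +0)
GIKOUW@2: {G} ∪ {T} = {G,T} (union, +1)
GI@3: {G} ∪ {C} = {C,G} (union, +1)
GIK@3: {C,G} ∩ {C} = {C} (intersection, +0)
GIKO@3: {C} ∪ {G} = {C,G} (union, +1)
GIKOU@3: {C,G} ∩ {G} = {G} (intersection, +0)
GIKOUW@3: {G} ∩ {G} = {G} (intersection, +0)
per-site changes: [2, 3, 3, 2]; total = 10

10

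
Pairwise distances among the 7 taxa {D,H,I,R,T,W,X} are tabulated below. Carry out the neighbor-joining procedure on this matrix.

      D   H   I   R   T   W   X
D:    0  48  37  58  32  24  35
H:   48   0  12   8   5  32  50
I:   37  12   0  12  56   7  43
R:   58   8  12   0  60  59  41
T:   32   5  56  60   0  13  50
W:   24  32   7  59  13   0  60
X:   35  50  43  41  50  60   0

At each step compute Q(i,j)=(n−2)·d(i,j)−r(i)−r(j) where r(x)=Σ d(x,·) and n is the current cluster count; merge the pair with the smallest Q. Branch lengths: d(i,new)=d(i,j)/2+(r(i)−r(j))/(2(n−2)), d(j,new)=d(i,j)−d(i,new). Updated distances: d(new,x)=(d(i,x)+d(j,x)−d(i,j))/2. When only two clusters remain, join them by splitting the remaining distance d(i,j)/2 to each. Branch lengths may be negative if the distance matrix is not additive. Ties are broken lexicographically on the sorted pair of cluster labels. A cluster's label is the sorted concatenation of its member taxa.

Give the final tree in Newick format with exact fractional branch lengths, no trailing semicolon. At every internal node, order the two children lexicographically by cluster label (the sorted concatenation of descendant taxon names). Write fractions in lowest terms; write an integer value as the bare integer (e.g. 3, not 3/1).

(((D:175/16,X:385/16):127/16,((H:-43/10,R:123/10):99/16,I:29/16):211/16):153/32,(T:55/6,W:23/6):153/32)

step 1: merge (H,R) at d=8, Q=-353; branch lengths H→-43/10, R→123/10; new cluster HR
  updated: d(D,HR)=49, d(HR,I)=8, d(HR,T)=57/2, d(HR,W)=83/2, d(HR,X)=83/2
step 2: merge (HR,I) at d=8, Q=-575/2; branch lengths HR→99/16, I→29/16; new cluster HIR
  updated: d(D,HIR)=39, d(HIR,T)=153/4, d(HIR,W)=81/4, d(HIR,X)=153/4
step 3: merge (T,W) at d=13, Q=-423/2; branch lengths T→55/6, W→23/6; new cluster TW
  updated: d(D,TW)=43/2, d(HIR,TW)=91/4, d(TW,X)=97/2
step 4: merge (D,X) at d=35, Q=-589/4; branch lengths D→175/16, X→385/16; new cluster DX
  updated: d(DX,HIR)=169/8, d(DX,TW)=35/2
step 5: merge (DX,HIR) at d=169/8, Q=-491/8; branch lengths DX→127/16, HIR→211/16; new cluster DHIRX
  updated: d(DHIRX,TW)=153/16
step 6: merge (DHIRX,TW) at d=153/16; branch lengths DHIRX→153/32, TW→153/32; new cluster DHIRTWX
final tree: (((D:175/16,X:385/16):127/16,((H:-43/10,R:123/10):99/16,I:29/16):211/16):153/32,(T:55/6,W:23/6):153/32)
total length: 1515/16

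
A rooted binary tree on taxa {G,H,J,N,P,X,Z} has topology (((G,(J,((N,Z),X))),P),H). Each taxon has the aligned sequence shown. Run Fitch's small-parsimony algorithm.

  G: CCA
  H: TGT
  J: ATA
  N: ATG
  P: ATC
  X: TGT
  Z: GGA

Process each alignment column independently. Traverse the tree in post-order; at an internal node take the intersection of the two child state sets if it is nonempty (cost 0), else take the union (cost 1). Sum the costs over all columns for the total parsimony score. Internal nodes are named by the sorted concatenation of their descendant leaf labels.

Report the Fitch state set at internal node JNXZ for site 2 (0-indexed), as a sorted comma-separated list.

A

site 0, node NZ: N={A} ∪ Z={G} → {A,G} (+1)
site 0, node NXZ: NZ={A,G} ∪ X={T} → {A,G,T} (+1)
site 0, node JNXZ: J={A} ∩ NXZ={A,G,T} → {A} (+0)
site 0, node GJNXZ: G={C} ∪ JNXZ={A} → {A,C} (+1)
site 0, node GJNPXZ: GJNXZ={A,C} ∩ P={A} → {A} (+0)
site 0, node GHJNPXZ: GJNPXZ={A} ∪ H={T} → {A,T} (+1)
site 1, node NZ: N={T} ∪ Z={G} → {G,T} (+1)
site 1, node NXZ: NZ={G,T} ∩ X={G} → {G} (+0)
site 1, node JNXZ: J={T} ∪ NXZ={G} → {G,T} (+1)
site 1, node GJNXZ: G={C} ∪ JNXZ={G,T} → {C,G,T} (+1)
site 1, node GJNPXZ: GJNXZ={C,G,T} ∩ P={T} → {T} (+0)
site 1, node GHJNPXZ: GJNPXZ={T} ∪ H={G} → {G,T} (+1)
site 2, node NZ: N={G} ∪ Z={A} → {A,G} (+1)
site 2, node NXZ: NZ={A,G} ∪ X={T} → {A,G,T} (+1)
site 2, node JNXZ: J={A} ∩ NXZ={A,G,T} → {A} (+0)
site 2, node GJNXZ: G={A} ∩ JNXZ={A} → {A} (+0)
site 2, node GJNPXZ: GJNXZ={A} ∪ P={C} → {A,C} (+1)
site 2, node GHJNPXZ: GJNPXZ={A,C} ∪ H={T} → {A,C,T} (+1)
per-site changes: [4, 4, 4]; total = 12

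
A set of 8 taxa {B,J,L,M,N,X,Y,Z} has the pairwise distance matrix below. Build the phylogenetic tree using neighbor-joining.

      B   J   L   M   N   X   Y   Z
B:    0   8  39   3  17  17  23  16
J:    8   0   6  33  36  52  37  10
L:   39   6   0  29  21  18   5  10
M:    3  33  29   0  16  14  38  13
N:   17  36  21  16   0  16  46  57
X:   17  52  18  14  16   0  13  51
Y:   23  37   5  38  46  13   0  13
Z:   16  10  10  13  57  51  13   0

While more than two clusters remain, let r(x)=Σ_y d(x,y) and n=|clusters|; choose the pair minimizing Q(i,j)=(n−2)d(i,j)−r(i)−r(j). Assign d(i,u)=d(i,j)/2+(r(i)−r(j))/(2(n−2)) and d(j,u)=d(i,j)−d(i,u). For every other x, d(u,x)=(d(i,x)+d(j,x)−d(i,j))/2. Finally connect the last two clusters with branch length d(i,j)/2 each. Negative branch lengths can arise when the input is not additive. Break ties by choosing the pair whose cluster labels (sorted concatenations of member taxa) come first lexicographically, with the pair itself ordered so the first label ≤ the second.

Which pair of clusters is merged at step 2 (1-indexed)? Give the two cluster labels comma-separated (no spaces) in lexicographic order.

M,NX

1. join N+X (d=16, Q=-294) ⇒ NX; edges |N|=31/3, |X|=17/3
  updated: d(B,NX)=9, d(J,NX)=36, d(L,NX)=23/2, d(M,NX)=7, d(NX,Y)=43/2, d(NX,Z)=46
2. join M+NX (d=7, Q=-219) ⇒ MNX; edges |M|=27/10, |NX|=43/10
  updated: d(B,MNX)=5/2, d(J,MNX)=31, d(L,MNX)=67/4, d(MNX,Y)=105/4, d(MNX,Z)=26
3. join B+MNX (d=5/2, Q=-181) ⇒ BMNX; edges |B|=-1/2, |MNX|=3
  updated: d(BMNX,J)=73/4, d(BMNX,L)=213/8, d(BMNX,Y)=187/8, d(BMNX,Z)=79/4
4. join L+Y (d=5, Q=-111) ⇒ LY; edges |L|=-21/8, |Y|=61/8
  updated: d(BMNX,LY)=45/2, d(J,LY)=19, d(LY,Z)=9
5. join BMNX+J (d=73/4, Q=-285/4) ⇒ BJMNX; edges |BMNX|=199/16, |J|=93/16
  updated: d(BJMNX,LY)=93/8, d(BJMNX,Z)=23/4
6. join BJMNX+LY (d=93/8, Q=-211/8) ⇒ BJLMNXY; edges |BJMNX|=67/16, |LY|=119/16
  updated: d(BJLMNXY,Z)=25/16
7. join BJLMNXY+Z (d=25/16) ⇒ BJLMNXYZ; edges |BJLMNXY|=25/32, |Z|=25/32
final tree: ((((B:-1/2,(M:27/10,(N:31/3,X:17/3):43/10):3):199/16,J:93/16):67/16,(L:-21/8,Y:61/8):119/16):25/32,Z:25/32)
total length: 991/16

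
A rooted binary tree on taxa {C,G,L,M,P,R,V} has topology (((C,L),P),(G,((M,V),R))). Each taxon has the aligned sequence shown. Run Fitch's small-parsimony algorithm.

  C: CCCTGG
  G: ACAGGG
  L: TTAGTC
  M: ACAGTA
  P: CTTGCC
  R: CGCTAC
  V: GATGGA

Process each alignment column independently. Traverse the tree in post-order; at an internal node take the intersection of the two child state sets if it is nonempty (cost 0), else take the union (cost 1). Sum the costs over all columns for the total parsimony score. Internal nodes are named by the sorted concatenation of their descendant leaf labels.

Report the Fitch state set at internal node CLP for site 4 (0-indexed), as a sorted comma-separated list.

C,G,T

site 0, node CL: C={C} ∪ L={T} → {C,T} (+1)
site 0, node CLP: CL={C,T} ∩ P={C} → {C} (+0)
site 0, node MV: M={A} ∪ V={G} → {A,G} (+1)
site 0, node MRV: MV={A,G} ∪ R={C} → {A,C,G} (+1)
site 0, node GMRV: G={A} ∩ MRV={A,C,G} → {A} (+0)
site 0, node CGLMPRV: CLP={C} ∪ GMRV={A} → {A,C} (+1)
site 1, node CL: C={C} ∪ L={T} → {C,T} (+1)
site 1, node CLP: CL={C,T} ∩ P={T} → {T} (+0)
site 1, node MV: M={C} ∪ V={A} → {A,C} (+1)
site 1, node MRV: MV={A,C} ∪ R={G} → {A,C,G} (+1)
site 1, node GMRV: G={C} ∩ MRV={A,C,G} → {C} (+0)
site 1, node CGLMPRV: CLP={T} ∪ GMRV={C} → {C,T} (+1)
site 2, node CL: C={C} ∪ L={A} → {A,C} (+1)
site 2, node CLP: CL={A,C} ∪ P={T} → {A,C,T} (+1)
site 2, node MV: M={A} ∪ V={T} → {A,T} (+1)
site 2, node MRV: MV={A,T} ∪ R={C} → {A,C,T} (+1)
site 2, node GMRV: G={A} ∩ MRV={A,C,T} → {A} (+0)
site 2, node CGLMPRV: CLP={A,C,T} ∩ GMRV={A} → {A} (+0)
site 3, node CL: C={T} ∪ L={G} → {G,T} (+1)
site 3, node CLP: CL={G,T} ∩ P={G} → {G} (+0)
site 3, node MV: M={G} ∩ V={G} → {G} (+0)
site 3, node MRV: MV={G} ∪ R={T} → {G,T} (+1)
site 3, node GMRV: G={G} ∩ MRV={G,T} → {G} (+0)
site 3, node CGLMPRV: CLP={G} ∩ GMRV={G} → {G} (+0)
site 4, node CL: C={G} ∪ L={T} → {G,T} (+1)
site 4, node CLP: CL={G,T} ∪ P={C} → {C,G,T} (+1)
site 4, node MV: M={T} ∪ V={G} → {G,T} (+1)
site 4, node MRV: MV={G,T} ∪ R={A} → {A,G,T} (+1)
site 4, node GMRV: G={G} ∩ MRV={A,G,T} → {G} (+0)
site 4, node CGLMPRV: CLP={C,G,T} ∩ GMRV={G} → {G} (+0)
site 5, node CL: C={G} ∪ L={C} → {C,G} (+1)
site 5, node CLP: CL={C,G} ∩ P={C} → {C} (+0)
site 5, node MV: M={A} ∩ V={A} → {A} (+0)
site 5, node MRV: MV={A} ∪ R={C} → {A,C} (+1)
site 5, node GMRV: G={G} ∪ MRV={A,C} → {A,C,G} (+1)
site 5, node CGLMPRV: CLP={C} ∩ GMRV={A,C,G} → {C} (+0)
per-site changes: [4, 4, 4, 2, 4, 3]; total = 21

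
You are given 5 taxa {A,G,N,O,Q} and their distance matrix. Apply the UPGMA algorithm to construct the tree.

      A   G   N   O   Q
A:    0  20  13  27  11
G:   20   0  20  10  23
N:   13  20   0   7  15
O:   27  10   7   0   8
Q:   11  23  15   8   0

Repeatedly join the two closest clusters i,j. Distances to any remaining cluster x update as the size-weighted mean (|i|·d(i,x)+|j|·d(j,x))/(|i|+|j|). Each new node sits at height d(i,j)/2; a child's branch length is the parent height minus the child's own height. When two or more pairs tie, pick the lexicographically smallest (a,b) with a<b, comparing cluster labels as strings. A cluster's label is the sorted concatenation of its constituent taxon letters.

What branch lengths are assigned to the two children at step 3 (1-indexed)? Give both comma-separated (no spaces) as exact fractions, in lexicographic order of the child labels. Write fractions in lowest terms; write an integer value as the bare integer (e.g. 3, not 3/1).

15/2,4

iteration 1: select N,O (d=7); attach at lengths (7/2, 7/2); label the merged cluster NO
  updated: d(A,NO)=20, d(G,NO)=15, d(NO,Q)=23/2
iteration 2: select A,Q (d=11); attach at lengths (11/2, 11/2); label the merged cluster AQ
  updated: d(AQ,G)=43/2, d(AQ,NO)=63/4
iteration 3: select G,NO (d=15); attach at lengths (15/2, 4); label the merged cluster GNO
  updated: d(AQ,GNO)=53/3
iteration 4: select AQ,GNO (d=53/3); attach at lengths (10/3, 4/3); label the merged cluster AGNOQ
final tree: ((A:11/2,Q:11/2):10/3,(G:15/2,(N:7/2,O:7/2):4):4/3)
total length: 205/6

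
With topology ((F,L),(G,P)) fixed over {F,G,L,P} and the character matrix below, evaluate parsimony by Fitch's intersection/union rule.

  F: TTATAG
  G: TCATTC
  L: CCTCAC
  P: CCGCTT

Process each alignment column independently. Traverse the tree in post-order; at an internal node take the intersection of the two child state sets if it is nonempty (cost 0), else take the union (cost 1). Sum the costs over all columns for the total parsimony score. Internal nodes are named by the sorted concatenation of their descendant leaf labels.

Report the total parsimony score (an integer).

10

site 0, node FL: F={T} ∪ L={C} → {C,T} (+1)
site 0, node GP: G={T} ∪ P={C} → {C,T} (+1)
site 0, node FGLP: FL={C,T} ∩ GP={C,T} → {C,T} (+0)
site 1, node FL: F={T} ∪ L={C} → {C,T} (+1)
site 1, node GP: G={C} ∩ P={C} → {C} (+0)
site 1, node FGLP: FL={C,T} ∩ GP={C} → {C} (+0)
site 2, node FL: F={A} ∪ L={T} → {A,T} (+1)
site 2, node GP: G={A} ∪ P={G} → {A,G} (+1)
site 2, node FGLP: FL={A,T} ∩ GP={A,G} → {A} (+0)
site 3, node FL: F={T} ∪ L={C} → {C,T} (+1)
site 3, node GP: G={T} ∪ P={C} → {C,T} (+1)
site 3, node FGLP: FL={C,T} ∩ GP={C,T} → {C,T} (+0)
site 4, node FL: F={A} ∩ L={A} → {A} (+0)
site 4, node GP: G={T} ∩ P={T} → {T} (+0)
site 4, node FGLP: FL={A} ∪ GP={T} → {A,T} (+1)
site 5, node FL: F={G} ∪ L={C} → {C,G} (+1)
site 5, node GP: G={C} ∪ P={T} → {C,T} (+1)
site 5, node FGLP: FL={C,G} ∩ GP={C,T} → {C} (+0)
per-site changes: [2, 1, 2, 2, 1, 2]; total = 10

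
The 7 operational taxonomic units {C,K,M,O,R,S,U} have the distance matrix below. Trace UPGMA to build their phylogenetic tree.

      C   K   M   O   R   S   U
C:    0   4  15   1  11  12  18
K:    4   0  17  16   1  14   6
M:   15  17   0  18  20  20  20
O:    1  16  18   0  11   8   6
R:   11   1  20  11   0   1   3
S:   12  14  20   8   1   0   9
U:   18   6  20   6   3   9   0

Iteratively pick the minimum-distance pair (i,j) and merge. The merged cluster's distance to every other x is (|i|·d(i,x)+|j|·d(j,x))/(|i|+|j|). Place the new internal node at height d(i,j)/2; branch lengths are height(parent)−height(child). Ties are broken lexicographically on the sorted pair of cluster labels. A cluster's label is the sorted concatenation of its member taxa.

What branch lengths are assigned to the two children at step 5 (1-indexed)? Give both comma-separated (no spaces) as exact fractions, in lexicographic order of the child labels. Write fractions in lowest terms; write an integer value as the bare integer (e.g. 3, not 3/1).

39/8,11/8

step 1: merge (C,O) at d=1; branch lengths C→1/2, O→1/2; new cluster CO
  updated: d(CO,K)=10, d(CO,M)=33/2, d(CO,R)=11, d(CO,S)=10, d(CO,U)=12
step 2: merge (K,R) at d=1; branch lengths K→1/2, R→1/2; new cluster KR
  updated: d(CO,KR)=21/2, d(KR,M)=37/2, d(KR,S)=15/2, d(KR,U)=9/2
step 3: merge (KR,U) at d=9/2; branch lengths KR→7/4, U→9/4; new cluster KRU
  updated: d(CO,KRU)=11, d(KRU,M)=19, d(KRU,S)=8
step 4: merge (KRU,S) at d=8; branch lengths KRU→7/4, S→4; new cluster KRSU
  updated: d(CO,KRSU)=43/4, d(KRSU,M)=77/4
step 5: merge (CO,KRSU) at d=43/4; branch lengths CO→39/8, KRSU→11/8; new cluster CKORSU
  updated: d(CKORSU,M)=55/3
step 6: merge (CKORSU,M) at d=55/3; branch lengths CKORSU→91/24, M→55/6; new cluster CKMORSU
final tree: (((C:1/2,O:1/2):39/8,(((K:1/2,R:1/2):7/4,U:9/4):7/4,S:4):11/8):91/24,M:55/6)
total length: 743/24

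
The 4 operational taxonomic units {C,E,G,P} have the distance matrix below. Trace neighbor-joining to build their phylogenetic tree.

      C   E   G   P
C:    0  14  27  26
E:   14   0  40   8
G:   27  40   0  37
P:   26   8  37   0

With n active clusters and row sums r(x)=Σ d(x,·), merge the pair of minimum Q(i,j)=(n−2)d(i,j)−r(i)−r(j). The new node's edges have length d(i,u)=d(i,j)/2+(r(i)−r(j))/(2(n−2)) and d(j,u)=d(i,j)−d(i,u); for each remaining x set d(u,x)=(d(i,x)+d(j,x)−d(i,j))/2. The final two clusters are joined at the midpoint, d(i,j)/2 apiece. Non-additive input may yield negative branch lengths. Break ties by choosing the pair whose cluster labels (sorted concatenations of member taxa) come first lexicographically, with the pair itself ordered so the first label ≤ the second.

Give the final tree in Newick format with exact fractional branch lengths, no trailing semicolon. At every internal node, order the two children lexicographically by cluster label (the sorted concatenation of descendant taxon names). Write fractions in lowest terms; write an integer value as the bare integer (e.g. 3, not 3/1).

(((C:17/4,G:91/4):47/4,E:7/4):25/8,P:25/8)

step 1: merge (C,G) at d=27, Q=-117; branch lengths C→17/4, G→91/4; new cluster CG
  updated: d(CG,E)=27/2, d(CG,P)=18
step 2: merge (CG,E) at d=27/2, Q=-79/2; branch lengths CG→47/4, E→7/4; new cluster CEG
  updated: d(CEG,P)=25/4
step 3: merge (CEG,P) at d=25/4; branch lengths CEG→25/8, P→25/8; new cluster CEGP
final tree: (((C:17/4,G:91/4):47/4,E:7/4):25/8,P:25/8)
total length: 187/4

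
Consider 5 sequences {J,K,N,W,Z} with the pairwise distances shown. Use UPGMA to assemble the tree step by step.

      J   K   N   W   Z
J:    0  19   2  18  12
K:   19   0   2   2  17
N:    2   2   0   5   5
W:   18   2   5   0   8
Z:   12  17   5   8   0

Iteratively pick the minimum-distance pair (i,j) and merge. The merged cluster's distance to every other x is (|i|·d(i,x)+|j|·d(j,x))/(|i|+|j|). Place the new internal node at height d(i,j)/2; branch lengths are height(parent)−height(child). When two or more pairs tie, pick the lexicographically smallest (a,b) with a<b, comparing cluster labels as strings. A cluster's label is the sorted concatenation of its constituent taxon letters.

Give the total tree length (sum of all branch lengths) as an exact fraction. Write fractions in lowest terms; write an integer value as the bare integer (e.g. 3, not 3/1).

71/4

1. join J+N (d=2) ⇒ JN; edges |J|=1, |N|=1
  updated: d(JN,K)=21/2, d(JN,W)=23/2, d(JN,Z)=17/2
2. join K+W (d=2) ⇒ KW; edges |K|=1, |W|=1
  updated: d(JN,KW)=11, d(KW,Z)=25/2
3. join JN+Z (d=17/2) ⇒ JNZ; edges |JN|=13/4, |Z|=17/4
  updated: d(JNZ,KW)=23/2
4. join JNZ+KW (d=23/2) ⇒ JKNWZ; edges |JNZ|=3/2, |KW|=19/4
final tree: (((J:1,N:1):13/4,Z:17/4):3/2,(K:1,W:1):19/4)
total length: 71/4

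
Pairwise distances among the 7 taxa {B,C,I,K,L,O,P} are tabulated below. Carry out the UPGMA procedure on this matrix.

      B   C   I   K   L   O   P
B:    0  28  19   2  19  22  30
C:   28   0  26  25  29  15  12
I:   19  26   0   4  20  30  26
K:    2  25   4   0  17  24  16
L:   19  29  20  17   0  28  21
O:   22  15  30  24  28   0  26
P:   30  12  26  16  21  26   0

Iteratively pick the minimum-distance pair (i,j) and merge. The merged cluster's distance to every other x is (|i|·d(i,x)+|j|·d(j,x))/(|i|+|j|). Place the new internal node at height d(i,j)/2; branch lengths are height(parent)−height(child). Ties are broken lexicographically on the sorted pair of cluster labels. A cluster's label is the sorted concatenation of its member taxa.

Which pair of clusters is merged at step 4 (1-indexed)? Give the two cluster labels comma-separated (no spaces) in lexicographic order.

step 1: merge (B,K) at d=2; branch lengths B→1, K→1; new cluster BK
  updated: d(BK,C)=53/2, d(BK,I)=23/2, d(BK,L)=18, d(BK,O)=23, d(BK,P)=23
step 2: merge (BK,I) at d=23/2; branch lengths BK→19/4, I→23/4; new cluster BIK
  updated: d(BIK,C)=79/3, d(BIK,L)=56/3, d(BIK,O)=76/3, d(BIK,P)=24
step 3: merge (C,P) at d=12; branch lengths C→6, P→6; new cluster CP
  updated: d(BIK,CP)=151/6, d(CP,L)=25, d(CP,O)=41/2
step 4: merge (BIK,L) at d=56/3; branch lengths BIK→43/12, L→28/3; new cluster BIKL
  updated: d(BIKL,CP)=201/8, d(BIKL,O)=26
step 5: merge (CP,O) at d=41/2; branch lengths CP→17/4, O→41/4; new cluster COP
  updated: d(BIKL,COP)=305/12
step 6: merge (BIKL,COP) at d=305/12; branch lengths BIKL→27/8, COP→59/24; new cluster BCIKLOP
final tree: ((((B:1,K:1):19/4,I:23/4):43/12,L:28/3):27/8,((C:6,P:6):17/4,O:41/4):59/24)
total length: 231/4

BIK,L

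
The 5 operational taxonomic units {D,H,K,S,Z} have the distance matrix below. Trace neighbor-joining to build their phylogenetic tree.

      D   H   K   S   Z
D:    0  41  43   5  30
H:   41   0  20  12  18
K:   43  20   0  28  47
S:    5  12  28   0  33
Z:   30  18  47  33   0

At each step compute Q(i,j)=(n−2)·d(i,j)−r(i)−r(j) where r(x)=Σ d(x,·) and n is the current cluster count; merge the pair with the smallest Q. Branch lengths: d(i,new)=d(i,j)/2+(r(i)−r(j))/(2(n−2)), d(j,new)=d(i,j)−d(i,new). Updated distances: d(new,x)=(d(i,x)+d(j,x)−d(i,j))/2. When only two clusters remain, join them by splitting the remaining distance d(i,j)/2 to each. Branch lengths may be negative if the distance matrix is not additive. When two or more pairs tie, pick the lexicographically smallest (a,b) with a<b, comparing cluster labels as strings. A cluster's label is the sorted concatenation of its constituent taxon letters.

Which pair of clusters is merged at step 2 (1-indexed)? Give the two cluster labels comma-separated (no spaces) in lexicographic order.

DS,Z

iteration 1: select D,S (d=5, Q=-182); attach at lengths (28/3, -13/3); label the merged cluster DS
  updated: d(DS,H)=24, d(DS,K)=33, d(DS,Z)=29
iteration 2: select DS,Z (d=29, Q=-122); attach at lengths (25/2, 33/2); label the merged cluster DSZ
  updated: d(DSZ,H)=13/2, d(DSZ,K)=51/2
iteration 3: select DSZ,H (d=13/2, Q=-52); attach at lengths (6, 1/2); label the merged cluster DHSZ
  updated: d(DHSZ,K)=39/2
iteration 4: select DHSZ,K (d=39/2); attach at lengths (39/4, 39/4); label the merged cluster DHKSZ
final tree: ((((D:28/3,S:-13/3):25/2,Z:33/2):6,H:1/2):39/4,K:39/4)
total length: 60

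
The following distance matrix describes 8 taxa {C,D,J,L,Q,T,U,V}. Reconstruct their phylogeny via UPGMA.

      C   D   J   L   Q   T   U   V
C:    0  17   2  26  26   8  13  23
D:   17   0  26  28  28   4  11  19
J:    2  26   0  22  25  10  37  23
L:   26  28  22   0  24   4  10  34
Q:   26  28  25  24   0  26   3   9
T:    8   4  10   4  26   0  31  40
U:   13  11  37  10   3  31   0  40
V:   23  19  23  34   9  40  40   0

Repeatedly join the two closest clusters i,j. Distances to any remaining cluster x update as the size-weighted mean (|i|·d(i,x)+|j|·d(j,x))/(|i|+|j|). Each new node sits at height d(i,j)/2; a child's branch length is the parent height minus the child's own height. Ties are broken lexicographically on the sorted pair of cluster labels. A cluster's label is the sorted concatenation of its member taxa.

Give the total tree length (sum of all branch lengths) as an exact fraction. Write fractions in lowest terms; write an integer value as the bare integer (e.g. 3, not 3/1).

2479/42

iteration 1: select C,J (d=2); attach at lengths (1, 1); label the merged cluster CJ
  updated: d(CJ,D)=43/2, d(CJ,L)=24, d(CJ,Q)=51/2, d(CJ,T)=9, d(CJ,U)=25, d(CJ,V)=23
iteration 2: select Q,U (d=3); attach at lengths (3/2, 3/2); label the merged cluster QU
  updated: d(CJ,QU)=101/4, d(D,QU)=39/2, d(L,QU)=17, d(QU,T)=57/2, d(QU,V)=49/2
iteration 3: select D,T (d=4); attach at lengths (2, 2); label the merged cluster DT
  updated: d(CJ,DT)=61/4, d(DT,L)=16, d(DT,QU)=24, d(DT,V)=59/2
iteration 4: select CJ,DT (d=61/4); attach at lengths (53/8, 45/8); label the merged cluster CDJT
  updated: d(CDJT,L)=20, d(CDJT,QU)=197/8, d(CDJT,V)=105/4
iteration 5: select L,QU (d=17); attach at lengths (17/2, 7); label the merged cluster LQU
  updated: d(CDJT,LQU)=277/12, d(LQU,V)=83/3
iteration 6: select CDJT,LQU (d=277/12); attach at lengths (47/12, 73/24); label the merged cluster CDJLQTU
  updated: d(CDJLQTU,V)=188/7
iteration 7: select CDJLQTU,V (d=188/7); attach at lengths (317/168, 94/7); label the merged cluster CDJLQTUV
final tree: ((((C:1,J:1):53/8,(D:2,T:2):45/8):47/12,(L:17/2,(Q:3/2,U:3/2):7):73/24):317/168,V:94/7)
total length: 2479/42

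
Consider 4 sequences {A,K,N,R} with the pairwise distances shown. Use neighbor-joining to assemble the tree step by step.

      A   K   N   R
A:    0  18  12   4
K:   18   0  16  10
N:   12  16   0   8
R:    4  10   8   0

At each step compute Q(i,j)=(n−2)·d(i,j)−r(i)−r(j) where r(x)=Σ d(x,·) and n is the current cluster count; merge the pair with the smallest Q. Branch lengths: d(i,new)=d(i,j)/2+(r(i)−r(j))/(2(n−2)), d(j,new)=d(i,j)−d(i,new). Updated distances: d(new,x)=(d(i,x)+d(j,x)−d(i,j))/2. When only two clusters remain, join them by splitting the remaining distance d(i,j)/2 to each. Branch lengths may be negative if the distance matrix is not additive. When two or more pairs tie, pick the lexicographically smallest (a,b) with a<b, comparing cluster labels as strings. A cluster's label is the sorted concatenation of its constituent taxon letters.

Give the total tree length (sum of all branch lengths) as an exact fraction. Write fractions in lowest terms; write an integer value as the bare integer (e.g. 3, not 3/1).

step 1: merge (A,R) at d=4, Q=-48; branch lengths A→5, R→-1; new cluster AR
  updated: d(AR,K)=12, d(AR,N)=8
step 2: merge (AR,K) at d=12, Q=-36; branch lengths AR→2, K→10; new cluster AKR
  updated: d(AKR,N)=6
step 3: merge (AKR,N) at d=6; branch lengths AKR→3, N→3; new cluster AKNR
final tree: (((A:5,R:-1):2,K:10):3,N:3)
total length: 22

22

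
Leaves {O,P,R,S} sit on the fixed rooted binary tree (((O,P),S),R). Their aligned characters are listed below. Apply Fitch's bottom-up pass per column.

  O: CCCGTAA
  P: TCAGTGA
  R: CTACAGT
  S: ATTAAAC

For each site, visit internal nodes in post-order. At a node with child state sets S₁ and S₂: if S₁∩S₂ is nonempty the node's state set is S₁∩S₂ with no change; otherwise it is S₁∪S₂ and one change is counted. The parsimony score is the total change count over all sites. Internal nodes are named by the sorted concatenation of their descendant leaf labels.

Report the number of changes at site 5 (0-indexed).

2

site 0, node OP: O={C} ∪ P={T} → {C,T} (+1)
site 0, node OPS: OP={C,T} ∪ S={A} → {A,C,T} (+1)
site 0, node OPRS: OPS={A,C,T} ∩ R={C} → {C} (+0)
site 1, node OP: O={C} ∩ P={C} → {C} (+0)
site 1, node OPS: OP={C} ∪ S={T} → {C,T} (+1)
site 1, node OPRS: OPS={C,T} ∩ R={T} → {T} (+0)
site 2, node OP: O={C} ∪ P={A} → {A,C} (+1)
site 2, node OPS: OP={A,C} ∪ S={T} → {A,C,T} (+1)
site 2, node OPRS: OPS={A,C,T} ∩ R={A} → {A} (+0)
site 3, node OP: O={G} ∩ P={G} → {G} (+0)
site 3, node OPS: OP={G} ∪ S={A} → {A,G} (+1)
site 3, node OPRS: OPS={A,G} ∪ R={C} → {A,C,G} (+1)
site 4, node OP: O={T} ∩ P={T} → {T} (+0)
site 4, node OPS: OP={T} ∪ S={A} → {A,T} (+1)
site 4, node OPRS: OPS={A,T} ∩ R={A} → {A} (+0)
site 5, node OP: O={A} ∪ P={G} → {A,G} (+1)
site 5, node OPS: OP={A,G} ∩ S={A} → {A} (+0)
site 5, node OPRS: OPS={A} ∪ R={G} → {A,G} (+1)
site 6, node OP: O={A} ∩ P={A} → {A} (+0)
site 6, node OPS: OP={A} ∪ S={C} → {A,C} (+1)
site 6, node OPRS: OPS={A,C} ∪ R={T} → {A,C,T} (+1)
per-site changes: [2, 1, 2, 2, 1, 2, 2]; total = 12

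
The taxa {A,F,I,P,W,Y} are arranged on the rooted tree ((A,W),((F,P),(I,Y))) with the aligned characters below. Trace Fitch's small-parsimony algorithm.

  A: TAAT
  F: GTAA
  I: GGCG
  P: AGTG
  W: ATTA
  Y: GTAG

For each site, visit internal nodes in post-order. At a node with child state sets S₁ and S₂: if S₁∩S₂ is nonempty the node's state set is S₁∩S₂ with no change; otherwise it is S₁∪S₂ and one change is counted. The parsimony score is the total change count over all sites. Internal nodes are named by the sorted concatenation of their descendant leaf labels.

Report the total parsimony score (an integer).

site 0, node AW: A={T} ∪ W={A} → {A,T} (+1)
site 0, node FP: F={G} ∪ P={A} → {A,G} (+1)
site 0, node IY: I={G} ∩ Y={G} → {G} (+0)
site 0, node FIPY: FP={A,G} ∩ IY={G} → {G} (+0)
site 0, node AFIPWY: AW={A,T} ∪ FIPY={G} → {A,G,T} (+1)
site 1, node AW: A={A} ∪ W={T} → {A,T} (+1)
site 1, node FP: F={T} ∪ P={G} → {G,T} (+1)
site 1, node IY: I={G} ∪ Y={T} → {G,T} (+1)
site 1, node FIPY: FP={G,T} ∩ IY={G,T} → {G,T} (+0)
site 1, node AFIPWY: AW={A,T} ∩ FIPY={G,T} → {T} (+0)
site 2, node AW: A={A} ∪ W={T} → {A,T} (+1)
site 2, node FP: F={A} ∪ P={T} → {A,T} (+1)
site 2, node IY: I={C} ∪ Y={A} → {A,C} (+1)
site 2, node FIPY: FP={A,T} ∩ IY={A,C} → {A} (+0)
site 2, node AFIPWY: AW={A,T} ∩ FIPY={A} → {A} (+0)
site 3, node AW: A={T} ∪ W={A} → {A,T} (+1)
site 3, node FP: F={A} ∪ P={G} → {A,G} (+1)
site 3, node IY: I={G} ∩ Y={G} → {G} (+0)
site 3, node FIPY: FP={A,G} ∩ IY={G} → {G} (+0)
site 3, node AFIPWY: AW={A,T} ∪ FIPY={G} → {A,G,T} (+1)
per-site changes: [3, 3, 3, 3]; total = 12

12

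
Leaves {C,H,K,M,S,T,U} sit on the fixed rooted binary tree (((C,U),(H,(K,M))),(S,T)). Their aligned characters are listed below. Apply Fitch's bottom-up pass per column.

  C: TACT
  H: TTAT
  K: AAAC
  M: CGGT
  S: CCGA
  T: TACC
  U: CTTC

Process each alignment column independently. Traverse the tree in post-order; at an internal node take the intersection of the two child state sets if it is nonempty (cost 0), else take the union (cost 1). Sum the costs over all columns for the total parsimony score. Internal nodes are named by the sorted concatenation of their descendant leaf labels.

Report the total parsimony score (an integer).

[col 0] CU: children C:{T}, U:{C} ∪→ {C,T}; cost 1
[col 0] KM: children K:{A}, M:{C} ∪→ {A,C}; cost 1
[col 0] HKM: children H:{T}, KM:{A,C} ∪→ {A,C,T}; cost 1
[col 0] CHKMU: children CU:{C,T}, HKM:{A,C,T} ∩→ {C,T}; cost 0
[col 0] ST: children S:{C}, T:{T} ∪→ {C,T}; cost 1
[col 0] CHKMSTU: children CHKMU:{C,T}, ST:{C,T} ∩→ {C,T}; cost 0
[col 1] CU: children C:{A}, U:{T} ∪→ {A,T}; cost 1
[col 1] KM: children K:{A}, M:{G} ∪→ {A,G}; cost 1
[col 1] HKM: children H:{T}, KM:{A,G} ∪→ {A,G,T}; cost 1
[col 1] CHKMU: children CU:{A,T}, HKM:{A,G,T} ∩→ {A,T}; cost 0
[col 1] ST: children S:{C}, T:{A} ∪→ {A,C}; cost 1
[col 1] CHKMSTU: children CHKMU:{A,T}, ST:{A,C} ∩→ {A}; cost 0
[col 2] CU: children C:{C}, U:{T} ∪→ {C,T}; cost 1
[col 2] KM: children K:{A}, M:{G} ∪→ {A,G}; cost 1
[col 2] HKM: children H:{A}, KM:{A,G} ∩→ {A}; cost 0
[col 2] CHKMU: children CU:{C,T}, HKM:{A} ∪→ {A,C,T}; cost 1
[col 2] ST: children S:{G}, T:{C} ∪→ {C,G}; cost 1
[col 2] CHKMSTU: children CHKMU:{A,C,T}, ST:{C,G} ∩→ {C}; cost 0
[col 3] CU: children C:{T}, U:{C} ∪→ {C,T}; cost 1
[col 3] KM: children K:{C}, M:{T} ∪→ {C,T}; cost 1
[col 3] HKM: children H:{T}, KM:{C,T} ∩→ {T}; cost 0
[col 3] CHKMU: children CU:{C,T}, HKM:{T} ∩→ {T}; cost 0
[col 3] ST: children S:{A}, T:{C} ∪→ {A,C}; cost 1
[col 3] CHKMSTU: children CHKMU:{T}, ST:{A,C} ∪→ {A,C,T}; cost 1
per-site changes: [4, 4, 4, 4]; total = 16

16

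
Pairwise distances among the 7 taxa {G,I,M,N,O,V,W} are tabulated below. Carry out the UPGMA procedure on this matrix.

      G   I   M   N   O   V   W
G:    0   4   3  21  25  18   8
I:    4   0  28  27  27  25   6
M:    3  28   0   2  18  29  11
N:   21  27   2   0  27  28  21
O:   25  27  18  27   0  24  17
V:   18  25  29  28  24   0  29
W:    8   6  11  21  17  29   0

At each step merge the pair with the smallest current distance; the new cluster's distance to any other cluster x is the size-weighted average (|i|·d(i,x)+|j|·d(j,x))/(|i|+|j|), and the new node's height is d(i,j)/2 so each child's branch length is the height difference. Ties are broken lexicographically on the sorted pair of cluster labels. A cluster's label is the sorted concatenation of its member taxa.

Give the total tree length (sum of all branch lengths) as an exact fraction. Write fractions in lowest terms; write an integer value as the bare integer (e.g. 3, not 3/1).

1053/20

iteration 1: select M,N (d=2); attach at lengths (1, 1); label the merged cluster MN
  updated: d(G,MN)=12, d(I,MN)=55/2, d(MN,O)=45/2, d(MN,V)=57/2, d(MN,W)=16
iteration 2: select G,I (d=4); attach at lengths (2, 2); label the merged cluster GI
  updated: d(GI,MN)=79/4, d(GI,O)=26, d(GI,V)=43/2, d(GI,W)=7
iteration 3: select GI,W (d=7); attach at lengths (3/2, 7/2); label the merged cluster GIW
  updated: d(GIW,MN)=37/2, d(GIW,O)=23, d(GIW,V)=24
iteration 4: select GIW,MN (d=37/2); attach at lengths (23/4, 33/4); label the merged cluster GIMNW
  updated: d(GIMNW,O)=114/5, d(GIMNW,V)=129/5
iteration 5: select GIMNW,O (d=114/5); attach at lengths (43/20, 57/5); label the merged cluster GIMNOW
  updated: d(GIMNOW,V)=51/2
iteration 6: select GIMNOW,V (d=51/2); attach at lengths (27/20, 51/4); label the merged cluster GIMNOVW
final tree: (((((G:2,I:2):3/2,W:7/2):23/4,(M:1,N:1):33/4):43/20,O:57/5):27/20,V:51/4)
total length: 1053/20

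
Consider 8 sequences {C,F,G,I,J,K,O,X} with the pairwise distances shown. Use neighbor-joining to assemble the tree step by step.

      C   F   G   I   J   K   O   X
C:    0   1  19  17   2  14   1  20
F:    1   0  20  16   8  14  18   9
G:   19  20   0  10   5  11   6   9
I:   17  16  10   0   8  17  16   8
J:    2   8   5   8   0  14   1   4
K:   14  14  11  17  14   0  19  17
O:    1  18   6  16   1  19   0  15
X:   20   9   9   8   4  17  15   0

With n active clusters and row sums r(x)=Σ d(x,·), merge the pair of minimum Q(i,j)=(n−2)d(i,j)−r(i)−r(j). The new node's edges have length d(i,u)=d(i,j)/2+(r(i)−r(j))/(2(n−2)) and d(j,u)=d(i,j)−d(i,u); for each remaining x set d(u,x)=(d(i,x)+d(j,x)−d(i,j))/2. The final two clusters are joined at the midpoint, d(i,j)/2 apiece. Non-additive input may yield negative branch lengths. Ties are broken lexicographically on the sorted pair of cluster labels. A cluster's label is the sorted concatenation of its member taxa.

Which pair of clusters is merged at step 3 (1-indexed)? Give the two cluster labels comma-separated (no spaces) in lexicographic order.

iteration 1: select C,F (d=1, Q=-154); attach at lengths (-1/2, 3/2); label the merged cluster CF
  updated: d(CF,G)=19, d(CF,I)=16, d(CF,J)=9/2, d(CF,K)=27/2, d(CF,O)=9, d(CF,X)=14
iteration 2: select I,X (d=8, Q=-102); attach at lengths (24/5, 16/5); label the merged cluster IX
  updated: d(CF,IX)=11, d(G,IX)=11/2, d(IX,J)=2, d(IX,K)=13, d(IX,O)=23/2
iteration 3: select CF,K (d=27/2, Q=-147/2); attach at lengths (81/16, 135/16); label the merged cluster CFK
  updated: d(CFK,G)=33/4, d(CFK,IX)=21/4, d(CFK,J)=5/2, d(CFK,O)=29/4
iteration 4: select J,O (d=1, Q=-133/4); attach at lengths (-49/24, 73/24); label the merged cluster JO
  updated: d(CFK,JO)=35/8, d(G,JO)=5, d(IX,JO)=25/4
iteration 5: select CFK,JO (d=35/8, Q=-99/4); attach at lengths (11/4, 13/8); label the merged cluster CFJKO
  updated: d(CFJKO,G)=71/16, d(CFJKO,IX)=57/16
iteration 6: select CFJKO,G (d=71/16, Q=-27/2); attach at lengths (5/4, 51/16); label the merged cluster CFGJKO
  updated: d(CFGJKO,IX)=37/16
iteration 7: select CFGJKO,IX (d=37/16); attach at lengths (37/32, 37/32); label the merged cluster CFGIJKOX
final tree: (((((C:-1/2,F:3/2):81/16,K:135/16):11/4,(J:-49/24,O:73/24):13/8):5/4,G:51/16):37/32,(I:24/5,X:16/5):37/32)
total length: 277/8

CF,K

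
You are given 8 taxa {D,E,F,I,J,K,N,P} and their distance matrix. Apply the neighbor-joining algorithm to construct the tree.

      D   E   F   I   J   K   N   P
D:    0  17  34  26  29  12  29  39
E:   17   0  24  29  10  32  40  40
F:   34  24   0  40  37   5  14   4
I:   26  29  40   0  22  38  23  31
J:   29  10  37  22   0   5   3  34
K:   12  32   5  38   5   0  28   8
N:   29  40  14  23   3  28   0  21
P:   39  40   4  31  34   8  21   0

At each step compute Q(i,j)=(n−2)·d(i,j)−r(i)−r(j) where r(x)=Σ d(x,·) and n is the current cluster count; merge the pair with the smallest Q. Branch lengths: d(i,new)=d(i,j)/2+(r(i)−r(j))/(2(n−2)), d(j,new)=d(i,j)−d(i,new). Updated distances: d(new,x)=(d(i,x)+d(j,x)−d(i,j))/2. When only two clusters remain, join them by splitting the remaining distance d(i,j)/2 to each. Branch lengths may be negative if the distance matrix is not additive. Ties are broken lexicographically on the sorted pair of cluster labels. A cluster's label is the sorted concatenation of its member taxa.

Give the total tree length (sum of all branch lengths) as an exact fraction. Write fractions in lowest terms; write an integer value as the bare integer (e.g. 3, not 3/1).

iteration 1: select F,P (d=4, Q=-311); attach at lengths (5/12, 43/12); label the merged cluster FP
  updated: d(D,FP)=69/2, d(E,FP)=30, d(FP,I)=67/2, d(FP,J)=67/2, d(FP,K)=9/2, d(FP,N)=31/2
iteration 2: select FP,K (d=9/2, Q=-497/2); attach at lengths (109/20, -19/20); label the merged cluster FKP
  updated: d(D,FKP)=21, d(E,FKP)=115/4, d(FKP,I)=67/2, d(FKP,J)=17, d(FKP,N)=39/2
iteration 3: select J,N (d=3, Q=-367/2); attach at lengths (-43/16, 91/16); label the merged cluster JN
  updated: d(D,JN)=55/2, d(E,JN)=47/2, d(FKP,JN)=67/4, d(I,JN)=21
iteration 4: select D,E (d=17, Q=-555/4); attach at lengths (59/8, 77/8); label the merged cluster DE
  updated: d(DE,FKP)=131/8, d(DE,I)=19, d(DE,JN)=17
iteration 5: select DE,I (d=19, Q=-703/8); attach at lengths (135/32, 473/32); label the merged cluster DEI
  updated: d(DEI,FKP)=247/16, d(DEI,JN)=19/2
iteration 6: select DEI,FKP (d=247/16, Q=-667/16); attach at lengths (131/32, 363/32); label the merged cluster DEFIKP
  updated: d(DEFIKP,JN)=173/32
iteration 7: select DEFIKP,JN (d=173/32); attach at lengths (173/64, 173/64); label the merged cluster DEFIJKNP
final tree: ((((D:59/8,E:77/8):135/32,I:473/32):131/32,((F:5/12,P:43/12):109/20,K:-19/20):363/32):173/64,(J:-43/16,N:91/16):173/64)
total length: 2187/32

2187/32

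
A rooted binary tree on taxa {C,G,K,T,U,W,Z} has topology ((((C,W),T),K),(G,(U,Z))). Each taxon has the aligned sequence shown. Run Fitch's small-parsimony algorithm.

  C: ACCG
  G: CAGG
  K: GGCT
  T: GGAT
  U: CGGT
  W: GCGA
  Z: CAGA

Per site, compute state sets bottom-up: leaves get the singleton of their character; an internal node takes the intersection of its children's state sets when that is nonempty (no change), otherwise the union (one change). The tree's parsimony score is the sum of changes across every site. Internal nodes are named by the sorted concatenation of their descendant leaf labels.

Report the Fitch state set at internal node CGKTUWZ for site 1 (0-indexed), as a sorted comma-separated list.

A,G

[col 0] CW: children C:{A}, W:{G} ∪→ {A,G}; cost 1
[col 0] CTW: children CW:{A,G}, T:{G} ∩→ {G}; cost 0
[col 0] CKTW: children CTW:{G}, K:{G} ∩→ {G}; cost 0
[col 0] UZ: children U:{C}, Z:{C} ∩→ {C}; cost 0
[col 0] GUZ: children G:{C}, UZ:{C} ∩→ {C}; cost 0
[col 0] CGKTUWZ: children CKTW:{G}, GUZ:{C} ∪→ {C,G}; cost 1
[col 1] CW: children C:{C}, W:{C} ∩→ {C}; cost 0
[col 1] CTW: children CW:{C}, T:{G} ∪→ {C,G}; cost 1
[col 1] CKTW: children CTW:{C,G}, K:{G} ∩→ {G}; cost 0
[col 1] UZ: children U:{G}, Z:{A} ∪→ {A,G}; cost 1
[col 1] GUZ: children G:{A}, UZ:{A,G} ∩→ {A}; cost 0
[col 1] CGKTUWZ: children CKTW:{G}, GUZ:{A} ∪→ {A,G}; cost 1
[col 2] CW: children C:{C}, W:{G} ∪→ {C,G}; cost 1
[col 2] CTW: children CW:{C,G}, T:{A} ∪→ {A,C,G}; cost 1
[col 2] CKTW: children CTW:{A,C,G}, K:{C} ∩→ {C}; cost 0
[col 2] UZ: children U:{G}, Z:{G} ∩→ {G}; cost 0
[col 2] GUZ: children G:{G}, UZ:{G} ∩→ {G}; cost 0
[col 2] CGKTUWZ: children CKTW:{C}, GUZ:{G} ∪→ {C,G}; cost 1
[col 3] CW: children C:{G}, W:{A} ∪→ {A,G}; cost 1
[col 3] CTW: children CW:{A,G}, T:{T} ∪→ {A,G,T}; cost 1
[col 3] CKTW: children CTW:{A,G,T}, K:{T} ∩→ {T}; cost 0
[col 3] UZ: children U:{T}, Z:{A} ∪→ {A,T}; cost 1
[col 3] GUZ: children G:{G}, UZ:{A,T} ∪→ {A,G,T}; cost 1
[col 3] CGKTUWZ: children CKTW:{T}, GUZ:{A,G,T} ∩→ {T}; cost 0
per-site changes: [2, 3, 3, 4]; total = 12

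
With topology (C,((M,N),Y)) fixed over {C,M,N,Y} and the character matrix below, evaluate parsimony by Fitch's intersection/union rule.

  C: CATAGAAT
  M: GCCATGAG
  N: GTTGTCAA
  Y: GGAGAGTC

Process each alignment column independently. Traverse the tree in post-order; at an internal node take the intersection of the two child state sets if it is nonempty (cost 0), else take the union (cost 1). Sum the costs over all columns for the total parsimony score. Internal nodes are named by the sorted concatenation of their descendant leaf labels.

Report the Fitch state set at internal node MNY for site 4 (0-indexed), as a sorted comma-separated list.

MN@0: {G} ∩ {G} = {G} (intersection, +0)
MNY@0: {G} ∩ {G} = {G} (intersection, +0)
CMNY@0: {C} ∪ {G} = {C,G} (union, +1)
MN@1: {C} ∪ {T} = {C,T} (union, +1)
MNY@1: {C,T} ∪ {G} = {C,G,T} (union, +1)
CMNY@1: {A} ∪ {C,G,T} = {A,C,G,T} (union, +1)
MN@2: {C} ∪ {T} = {C,T} (union, +1)
MNY@2: {C,T} ∪ {A} = {A,C,T} (union, +1)
CMNY@2: {T} ∩ {A,C,T} = {T} (intersection, +0)
MN@3: {A} ∪ {G} = {A,G} (union, +1)
MNY@3: {A,G} ∩ {G} = {G} (intersection, +0)
CMNY@3: {A} ∪ {G} = {A,G} (union, +1)
MN@4: {T} ∩ {T} = {T} (intersection, +0)
MNY@4: {T} ∪ {A} = {A,T} (union, +1)
CMNY@4: {G} ∪ {A,T} = {A,G,T} (union, +1)
MN@5: {G} ∪ {C} = {C,G} (union, +1)
MNY@5: {C,G} ∩ {G} = {G} (intersection, +0)
CMNY@5: {A} ∪ {G} = {A,G} (union, +1)
MN@6: {A} ∩ {A} = {A} (intersection, +0)
MNY@6: {A} ∪ {T} = {A,T} (union, +1)
CMNY@6: {A} ∩ {A,T} = {A} (intersection, +0)
MN@7: {G} ∪ {A} = {A,G} (union, +1)
MNY@7: {A,G} ∪ {C} = {A,C,G} (union, +1)
CMNY@7: {T} ∪ {A,C,G} = {A,C,G,T} (union, +1)
per-site changes: [1, 3, 2, 2, 2, 2, 1, 3]; total = 16

A,T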